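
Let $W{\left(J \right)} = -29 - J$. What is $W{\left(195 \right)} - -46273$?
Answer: $46049$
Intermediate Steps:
$W{\left(195 \right)} - -46273 = \left(-29 - 195\right) - -46273 = \left(-29 - 195\right) + 46273 = -224 + 46273 = 46049$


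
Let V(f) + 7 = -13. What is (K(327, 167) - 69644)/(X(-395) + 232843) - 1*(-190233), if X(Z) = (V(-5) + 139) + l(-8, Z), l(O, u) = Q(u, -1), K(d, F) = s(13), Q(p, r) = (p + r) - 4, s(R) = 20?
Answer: 22120448661/116281 ≈ 1.9023e+5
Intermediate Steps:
Q(p, r) = -4 + p + r
V(f) = -20 (V(f) = -7 - 13 = -20)
K(d, F) = 20
l(O, u) = -5 + u (l(O, u) = -4 + u - 1 = -5 + u)
X(Z) = 114 + Z (X(Z) = (-20 + 139) + (-5 + Z) = 119 + (-5 + Z) = 114 + Z)
(K(327, 167) - 69644)/(X(-395) + 232843) - 1*(-190233) = (20 - 69644)/((114 - 395) + 232843) - 1*(-190233) = -69624/(-281 + 232843) + 190233 = -69624/232562 + 190233 = -69624*1/232562 + 190233 = -34812/116281 + 190233 = 22120448661/116281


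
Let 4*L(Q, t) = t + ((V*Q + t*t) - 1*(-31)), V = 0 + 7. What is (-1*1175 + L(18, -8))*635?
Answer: -2849245/4 ≈ -7.1231e+5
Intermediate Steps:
V = 7
L(Q, t) = 31/4 + t/4 + t²/4 + 7*Q/4 (L(Q, t) = (t + ((7*Q + t*t) - 1*(-31)))/4 = (t + ((7*Q + t²) + 31))/4 = (t + ((t² + 7*Q) + 31))/4 = (t + (31 + t² + 7*Q))/4 = (31 + t + t² + 7*Q)/4 = 31/4 + t/4 + t²/4 + 7*Q/4)
(-1*1175 + L(18, -8))*635 = (-1*1175 + (31/4 + (¼)*(-8) + (¼)*(-8)² + (7/4)*18))*635 = (-1175 + (31/4 - 2 + (¼)*64 + 63/2))*635 = (-1175 + (31/4 - 2 + 16 + 63/2))*635 = (-1175 + 213/4)*635 = -4487/4*635 = -2849245/4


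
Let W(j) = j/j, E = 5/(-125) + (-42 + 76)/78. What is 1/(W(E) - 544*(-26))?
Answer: 1/14145 ≈ 7.0696e-5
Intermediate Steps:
E = 386/975 (E = 5*(-1/125) + 34*(1/78) = -1/25 + 17/39 = 386/975 ≈ 0.39590)
W(j) = 1
1/(W(E) - 544*(-26)) = 1/(1 - 544*(-26)) = 1/(1 + 14144) = 1/14145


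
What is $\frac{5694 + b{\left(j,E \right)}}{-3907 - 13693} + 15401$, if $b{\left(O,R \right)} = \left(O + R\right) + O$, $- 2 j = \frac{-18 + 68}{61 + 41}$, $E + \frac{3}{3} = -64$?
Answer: $\frac{6911825273}{448800} \approx 15401.0$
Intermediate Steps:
$E = -65$ ($E = -1 - 64 = -65$)
$j = - \frac{25}{102}$ ($j = - \frac{\left(-18 + 68\right) \frac{1}{61 + 41}}{2} = - \frac{50 \cdot \frac{1}{102}}{2} = \left(- \frac{1}{2}\right) \frac{25}{51} = - \frac{25}{102} \approx -0.2451$)
$b{\left(O,R \right)} = R + 2 O$
$\frac{5694 + b{\left(j,E \right)}}{-3907 - 13693} + 15401 = \frac{5694 + \left(-65 + 2 \left(- \frac{25}{102}\right)\right)}{-3907 - 13693} + 15401 = \frac{5694 - \frac{3340}{51}}{-17600} + 15401 = \left(5694 - \frac{3340}{51}\right) \left(- \frac{1}{17600}\right) + 15401 = \frac{287054}{51} \left(- \frac{1}{17600}\right) + 15401 = - \frac{143527}{448800} + 15401 = \frac{6911825273}{448800}$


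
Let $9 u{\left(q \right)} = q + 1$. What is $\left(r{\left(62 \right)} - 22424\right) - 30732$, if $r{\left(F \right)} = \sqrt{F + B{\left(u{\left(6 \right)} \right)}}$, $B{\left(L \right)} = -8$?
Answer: $-53156 + 3 \sqrt{6} \approx -53149.0$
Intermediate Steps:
$u{\left(q \right)} = \frac{1}{9} + \frac{q}{9}$ ($u{\left(q \right)} = \frac{q + 1}{9} = \frac{1 + q}{9} = \frac{1}{9} + \frac{q}{9}$)
$r{\left(F \right)} = \sqrt{-8 + F}$ ($r{\left(F \right)} = \sqrt{F - 8} = \sqrt{-8 + F}$)
$\left(r{\left(62 \right)} - 22424\right) - 30732 = \left(\sqrt{-8 + 62} - 22424\right) - 30732 = \left(\sqrt{54} - 22424\right) - 30732 = \left(3 \sqrt{6} - 22424\right) - 30732 = \left(-22424 + 3 \sqrt{6}\right) - 30732 = -53156 + 3 \sqrt{6}$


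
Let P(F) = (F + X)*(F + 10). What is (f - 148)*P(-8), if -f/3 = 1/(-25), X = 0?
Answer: 59152/25 ≈ 2366.1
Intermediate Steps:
f = 3/25 (f = -3/(-25) = -3*(-1/25) = 3/25 ≈ 0.12000)
P(F) = F*(10 + F) (P(F) = (F + 0)*(F + 10) = F*(10 + F))
(f - 148)*P(-8) = (3/25 - 148)*(-8*(10 - 8)) = -(-29576)*2/25 = -3697/25*(-16) = 59152/25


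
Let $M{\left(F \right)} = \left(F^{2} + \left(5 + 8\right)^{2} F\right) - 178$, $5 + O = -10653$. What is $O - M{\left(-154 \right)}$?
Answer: $-8170$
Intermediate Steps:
$O = -10658$ ($O = -5 - 10653 = -10658$)
$M{\left(F \right)} = -178 + F^{2} + 169 F$ ($M{\left(F \right)} = \left(F^{2} + 13^{2} F\right) - 178 = \left(F^{2} + 169 F\right) - 178 = -178 + F^{2} + 169 F$)
$O - M{\left(-154 \right)} = -10658 - \left(-178 + \left(-154\right)^{2} + 169 \left(-154\right)\right) = -10658 - \left(-178 + 23716 - 26026\right) = -10658 - -2488 = -10658 + 2488 = -8170$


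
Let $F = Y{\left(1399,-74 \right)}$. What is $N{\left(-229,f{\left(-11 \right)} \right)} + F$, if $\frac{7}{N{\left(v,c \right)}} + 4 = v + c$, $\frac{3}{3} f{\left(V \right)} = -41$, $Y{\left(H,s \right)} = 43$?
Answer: $\frac{11775}{274} \approx 42.974$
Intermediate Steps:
$f{\left(V \right)} = -41$
$F = 43$
$N{\left(v,c \right)} = \frac{7}{-4 + c + v}$ ($N{\left(v,c \right)} = \frac{7}{-4 + \left(v + c\right)} = \frac{7}{-4 + \left(c + v\right)} = \frac{7}{-4 + c + v}$)
$N{\left(-229,f{\left(-11 \right)} \right)} + F = \frac{7}{-4 - 41 - 229} + 43 = \frac{7}{-274} + 43 = 7 \left(- \frac{1}{274}\right) + 43 = - \frac{7}{274} + 43 = \frac{11775}{274}$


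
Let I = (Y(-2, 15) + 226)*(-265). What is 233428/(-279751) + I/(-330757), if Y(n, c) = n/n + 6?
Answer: -59934719501/92529601507 ≈ -0.64774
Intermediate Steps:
Y(n, c) = 7 (Y(n, c) = 1 + 6 = 7)
I = -61745 (I = (7 + 226)*(-265) = 233*(-265) = -61745)
233428/(-279751) + I/(-330757) = 233428/(-279751) - 61745/(-330757) = 233428*(-1/279751) - 61745*(-1/330757) = -233428/279751 + 61745/330757 = -59934719501/92529601507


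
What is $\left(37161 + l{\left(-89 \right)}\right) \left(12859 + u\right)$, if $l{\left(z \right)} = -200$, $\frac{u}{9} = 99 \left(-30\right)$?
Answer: $-512686031$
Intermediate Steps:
$u = -26730$ ($u = 9 \cdot 99 \left(-30\right) = 9 \left(-2970\right) = -26730$)
$\left(37161 + l{\left(-89 \right)}\right) \left(12859 + u\right) = \left(37161 - 200\right) \left(12859 - 26730\right) = 36961 \left(-13871\right) = -512686031$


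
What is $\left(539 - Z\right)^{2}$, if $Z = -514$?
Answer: $1108809$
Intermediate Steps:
$\left(539 - Z\right)^{2} = \left(539 - -514\right)^{2} = \left(539 + 514\right)^{2} = 1053^{2} = 1108809$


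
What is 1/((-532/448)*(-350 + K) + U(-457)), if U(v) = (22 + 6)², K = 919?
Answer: 16/1733 ≈ 0.0092326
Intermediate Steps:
U(v) = 784 (U(v) = 28² = 784)
1/((-532/448)*(-350 + K) + U(-457)) = 1/((-532/448)*(-350 + 919) + 784) = 1/(-532*1/448*569 + 784) = 1/(-19/16*569 + 784) = 1/(-10811/16 + 784) = 1/(1733/16) = 16/1733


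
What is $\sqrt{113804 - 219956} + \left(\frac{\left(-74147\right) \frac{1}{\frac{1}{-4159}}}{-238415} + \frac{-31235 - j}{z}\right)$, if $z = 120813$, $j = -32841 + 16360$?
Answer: $- \frac{12419837713053}{9601210465} + 2 i \sqrt{26538} \approx -1293.6 + 325.81 i$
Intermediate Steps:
$j = -16481$
$\sqrt{113804 - 219956} + \left(\frac{\left(-74147\right) \frac{1}{\frac{1}{-4159}}}{-238415} + \frac{-31235 - j}{z}\right) = \sqrt{113804 - 219956} + \left(\frac{\left(-74147\right) \frac{1}{\frac{1}{-4159}}}{-238415} + \frac{-31235 - -16481}{120813}\right) = \sqrt{-106152} + \left(- \frac{74147}{- \frac{1}{4159}} \left(- \frac{1}{238415}\right) + \left(-31235 + 16481\right) \frac{1}{120813}\right) = 2 i \sqrt{26538} + \left(\left(-74147\right) \left(-4159\right) \left(- \frac{1}{238415}\right) - \frac{4918}{40271}\right) = 2 i \sqrt{26538} + \left(308377373 \left(- \frac{1}{238415}\right) - \frac{4918}{40271}\right) = 2 i \sqrt{26538} - \frac{12419837713053}{9601210465} = - \frac{12419837713053}{9601210465} + 2 i \sqrt{26538}$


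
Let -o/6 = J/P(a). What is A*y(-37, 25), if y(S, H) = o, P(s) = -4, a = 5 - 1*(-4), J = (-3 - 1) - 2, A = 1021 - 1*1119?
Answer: 882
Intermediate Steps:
A = -98 (A = 1021 - 1119 = -98)
J = -6 (J = -4 - 2 = -6)
a = 9 (a = 5 + 4 = 9)
o = -9 (o = -(-36)/(-4) = -(-36)*(-1)/4 = -6*3/2 = -9)
y(S, H) = -9
A*y(-37, 25) = -98*(-9) = 882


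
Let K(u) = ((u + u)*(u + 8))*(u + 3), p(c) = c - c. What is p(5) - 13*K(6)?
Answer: -19656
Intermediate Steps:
p(c) = 0
K(u) = 2*u*(3 + u)*(8 + u) (K(u) = ((2*u)*(8 + u))*(3 + u) = (2*u*(8 + u))*(3 + u) = 2*u*(3 + u)*(8 + u))
p(5) - 13*K(6) = 0 - 26*6*(24 + 6² + 11*6) = 0 - 26*6*(24 + 36 + 66) = 0 - 26*6*126 = 0 - 13*1512 = 0 - 19656 = -19656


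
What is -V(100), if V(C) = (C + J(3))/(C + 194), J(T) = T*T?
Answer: -109/294 ≈ -0.37075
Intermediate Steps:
J(T) = T²
V(C) = (9 + C)/(194 + C) (V(C) = (C + 3²)/(C + 194) = (C + 9)/(194 + C) = (9 + C)/(194 + C))
-V(100) = -(9 + 100)/(194 + 100) = -109/294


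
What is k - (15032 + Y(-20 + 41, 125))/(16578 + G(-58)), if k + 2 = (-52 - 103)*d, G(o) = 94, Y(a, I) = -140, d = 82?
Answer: -52987339/4168 ≈ -12713.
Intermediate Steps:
k = -12712 (k = -2 + (-52 - 103)*82 = -2 - 155*82 = -2 - 12710 = -12712)
k - (15032 + Y(-20 + 41, 125))/(16578 + G(-58)) = -12712 - (15032 - 140)/(16578 + 94) = -12712 - 14892/16672 = -12712 - 1*3723/4168 = -12712 - 3723/4168 = -52987339/4168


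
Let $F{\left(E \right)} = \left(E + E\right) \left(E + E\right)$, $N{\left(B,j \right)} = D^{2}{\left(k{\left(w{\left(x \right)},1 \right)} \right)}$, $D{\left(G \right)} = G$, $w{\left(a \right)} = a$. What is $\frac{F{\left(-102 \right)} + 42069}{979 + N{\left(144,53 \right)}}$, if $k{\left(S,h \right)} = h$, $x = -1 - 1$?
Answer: $\frac{2391}{28} \approx 85.393$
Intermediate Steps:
$x = -2$ ($x = -1 - 1 = -2$)
$N{\left(B,j \right)} = 1$ ($N{\left(B,j \right)} = 1^{2} = 1$)
$F{\left(E \right)} = 4 E^{2}$ ($F{\left(E \right)} = 2 E 2 E = 4 E^{2}$)
$\frac{F{\left(-102 \right)} + 42069}{979 + N{\left(144,53 \right)}} = \frac{4 \left(-102\right)^{2} + 42069}{979 + 1} = \frac{4 \cdot 10404 + 42069}{980} = \left(41616 + 42069\right) \frac{1}{980} = 83685 \cdot \frac{1}{980} = \frac{2391}{28}$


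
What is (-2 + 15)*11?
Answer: 143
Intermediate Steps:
(-2 + 15)*11 = 13*11 = 143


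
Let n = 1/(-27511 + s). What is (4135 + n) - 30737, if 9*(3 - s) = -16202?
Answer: -6154904749/231370 ≈ -26602.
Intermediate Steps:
s = 16229/9 (s = 3 - ⅑*(-16202) = 3 + 16202/9 = 16229/9 ≈ 1803.2)
n = -9/231370 (n = 1/(-27511 + 16229/9) = 1/(-231370/9) = -9/231370 ≈ -3.8899e-5)
(4135 + n) - 30737 = (4135 - 9/231370) - 30737 = 956714941/231370 - 30737 = -6154904749/231370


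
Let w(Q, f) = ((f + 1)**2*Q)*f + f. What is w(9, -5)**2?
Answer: 525625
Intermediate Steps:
w(Q, f) = f + Q*f*(1 + f)**2 (w(Q, f) = ((1 + f)**2*Q)*f + f = (Q*(1 + f)**2)*f + f = Q*f*(1 + f)**2 + f = f + Q*f*(1 + f)**2)
w(9, -5)**2 = (-5*(1 + 9*(1 - 5)**2))**2 = (-5*(1 + 9*(-4)**2))**2 = (-5*(1 + 9*16))**2 = (-5*(1 + 144))**2 = (-5*145)**2 = (-725)**2 = 525625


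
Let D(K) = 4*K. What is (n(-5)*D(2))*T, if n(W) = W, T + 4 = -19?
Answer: 920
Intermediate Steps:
T = -23 (T = -4 - 19 = -23)
(n(-5)*D(2))*T = -20*2*(-23) = -5*8*(-23) = -40*(-23) = 920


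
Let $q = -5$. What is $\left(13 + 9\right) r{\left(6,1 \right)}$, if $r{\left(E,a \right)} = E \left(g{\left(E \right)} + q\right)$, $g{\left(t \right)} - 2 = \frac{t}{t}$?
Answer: $-264$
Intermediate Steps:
$g{\left(t \right)} = 3$ ($g{\left(t \right)} = 2 + \frac{t}{t} = 2 + 1 = 3$)
$r{\left(E,a \right)} = - 2 E$ ($r{\left(E,a \right)} = E \left(3 - 5\right) = E \left(-2\right) = - 2 E$)
$\left(13 + 9\right) r{\left(6,1 \right)} = \left(13 + 9\right) \left(\left(-2\right) 6\right) = 22 \left(-12\right) = -264$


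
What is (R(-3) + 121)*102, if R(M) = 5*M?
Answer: 10812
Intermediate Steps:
(R(-3) + 121)*102 = (5*(-3) + 121)*102 = (-15 + 121)*102 = 106*102 = 10812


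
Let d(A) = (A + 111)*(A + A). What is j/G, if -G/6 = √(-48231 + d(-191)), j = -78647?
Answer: -78647*I*√17671/106026 ≈ -98.605*I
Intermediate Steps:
d(A) = 2*A*(111 + A) (d(A) = (111 + A)*(2*A) = 2*A*(111 + A))
G = -6*I*√17671 (G = -6*√(-48231 + 2*(-191)*(111 - 191)) = -6*√(-48231 + 2*(-191)*(-80)) = -6*√(-48231 + 30560) = -6*I*√17671 ≈ -797.59*I)
j/G = -78647*I*√17671/106026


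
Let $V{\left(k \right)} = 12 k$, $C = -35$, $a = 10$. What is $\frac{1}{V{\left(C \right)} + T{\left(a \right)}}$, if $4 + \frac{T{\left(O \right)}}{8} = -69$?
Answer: $- \frac{1}{1004} \approx -0.00099602$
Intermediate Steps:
$T{\left(O \right)} = -584$ ($T{\left(O \right)} = -32 + 8 \left(-69\right) = -32 - 552 = -584$)
$\frac{1}{V{\left(C \right)} + T{\left(a \right)}} = \frac{1}{12 \left(-35\right) - 584} = \frac{1}{-420 - 584} = \frac{1}{-1004} = - \frac{1}{1004}$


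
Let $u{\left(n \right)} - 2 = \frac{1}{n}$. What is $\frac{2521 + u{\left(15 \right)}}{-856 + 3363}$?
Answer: $\frac{37846}{37605} \approx 1.0064$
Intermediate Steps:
$u{\left(n \right)} = 2 + \frac{1}{n}$
$\frac{2521 + u{\left(15 \right)}}{-856 + 3363} = \frac{2521 + \left(2 + \frac{1}{15}\right)}{-856 + 3363} = \frac{2521 + \left(2 + \frac{1}{15}\right)}{2507} = \left(2521 + \frac{31}{15}\right) \frac{1}{2507} = \frac{37846}{15} \cdot \frac{1}{2507} = \frac{37846}{37605}$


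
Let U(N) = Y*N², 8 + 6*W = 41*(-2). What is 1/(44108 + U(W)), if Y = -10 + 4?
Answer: 1/42758 ≈ 2.3387e-5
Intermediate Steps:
W = -15 (W = -4/3 + (41*(-2))/6 = -4/3 + (⅙)*(-82) = -4/3 - 41/3 = -15)
Y = -6
U(N) = -6*N²
1/(44108 + U(W)) = 1/(44108 - 6*(-15)²) = 1/(44108 - 6*225) = 1/(44108 - 1350) = 1/42758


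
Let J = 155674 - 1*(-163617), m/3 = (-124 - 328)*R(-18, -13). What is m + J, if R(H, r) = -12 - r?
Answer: 317935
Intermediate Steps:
m = -1356 (m = 3*((-124 - 328)*(-12 - 1*(-13))) = 3*(-452*(-12 + 13)) = 3*(-452*1) = 3*(-452) = -1356)
J = 319291 (J = 155674 + 163617 = 319291)
m + J = -1356 + 319291 = 317935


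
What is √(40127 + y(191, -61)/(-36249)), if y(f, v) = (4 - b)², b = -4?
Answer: √52726474450191/36249 ≈ 200.32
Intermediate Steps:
y(f, v) = 64 (y(f, v) = (4 - 1*(-4))² = (4 + 4)² = 8² = 64)
√(40127 + y(191, -61)/(-36249)) = √(40127 + 64/(-36249)) = √(40127 + 64*(-1/36249)) = √(40127 - 64/36249) = √(1454563559/36249) = √52726474450191/36249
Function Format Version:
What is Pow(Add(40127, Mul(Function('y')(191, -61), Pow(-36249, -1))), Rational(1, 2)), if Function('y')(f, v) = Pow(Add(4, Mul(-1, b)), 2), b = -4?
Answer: Mul(Rational(1, 36249), Pow(52726474450191, Rational(1, 2))) ≈ 200.32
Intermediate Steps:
Function('y')(f, v) = 64 (Function('y')(f, v) = Pow(Add(4, Mul(-1, -4)), 2) = Pow(Add(4, 4), 2) = Pow(8, 2) = 64)
Pow(Add(40127, Mul(Function('y')(191, -61), Pow(-36249, -1))), Rational(1, 2)) = Pow(Add(40127, Mul(64, Pow(-36249, -1))), Rational(1, 2)) = Pow(Add(40127, Mul(64, Rational(-1, 36249))), Rational(1, 2)) = Pow(Add(40127, Rational(-64, 36249)), Rational(1, 2)) = Pow(Rational(1454563559, 36249), Rational(1, 2)) = Mul(Rational(1, 36249), Pow(52726474450191, Rational(1, 2)))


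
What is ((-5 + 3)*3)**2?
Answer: 36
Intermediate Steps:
((-5 + 3)*3)**2 = (-2*3)**2 = (-6)**2 = 36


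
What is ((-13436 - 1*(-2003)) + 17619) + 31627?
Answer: 37813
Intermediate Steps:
((-13436 - 1*(-2003)) + 17619) + 31627 = ((-13436 + 2003) + 17619) + 31627 = (-11433 + 17619) + 31627 = 6186 + 31627 = 37813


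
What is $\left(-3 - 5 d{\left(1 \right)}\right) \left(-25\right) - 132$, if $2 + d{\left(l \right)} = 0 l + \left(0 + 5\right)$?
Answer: $318$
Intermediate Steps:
$d{\left(l \right)} = 3$ ($d{\left(l \right)} = -2 + \left(0 l + \left(0 + 5\right)\right) = -2 + \left(0 + 5\right) = -2 + 5 = 3$)
$\left(-3 - 5 d{\left(1 \right)}\right) \left(-25\right) - 132 = \left(-3 - 15\right) \left(-25\right) - 132 = \left(-18\right) \left(-25\right) - 132 = 450 - 132 = 318$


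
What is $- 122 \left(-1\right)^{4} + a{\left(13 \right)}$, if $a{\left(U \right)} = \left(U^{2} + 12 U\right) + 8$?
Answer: $211$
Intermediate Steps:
$a{\left(U \right)} = 8 + U^{2} + 12 U$
$- 122 \left(-1\right)^{4} + a{\left(13 \right)} = - 122 \left(-1\right)^{4} + \left(8 + 13^{2} + 12 \cdot 13\right) = \left(-122\right) 1 + \left(8 + 169 + 156\right) = -122 + 333 = 211$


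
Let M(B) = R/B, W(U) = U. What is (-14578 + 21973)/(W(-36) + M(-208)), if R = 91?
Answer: -118320/583 ≈ -202.95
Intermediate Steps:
M(B) = 91/B
(-14578 + 21973)/(W(-36) + M(-208)) = (-14578 + 21973)/(-36 + 91/(-208)) = 7395/(-36 + 91*(-1/208)) = 7395/(-36 - 7/16) = 7395/(-583/16) = 7395*(-16/583) = -118320/583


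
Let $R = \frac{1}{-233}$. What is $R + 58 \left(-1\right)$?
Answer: $- \frac{13515}{233} \approx -58.004$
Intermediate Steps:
$R = - \frac{1}{233} \approx -0.0042918$
$R + 58 \left(-1\right) = - \frac{1}{233} + 58 \left(-1\right) = - \frac{1}{233} - 58 = - \frac{13515}{233}$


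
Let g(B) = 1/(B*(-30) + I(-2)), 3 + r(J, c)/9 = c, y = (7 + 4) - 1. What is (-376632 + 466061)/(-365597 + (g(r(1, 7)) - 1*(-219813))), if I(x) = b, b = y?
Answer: -95689030/155988881 ≈ -0.61343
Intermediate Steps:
y = 10 (y = 11 - 1 = 10)
r(J, c) = -27 + 9*c
b = 10
I(x) = 10
g(B) = 1/(10 - 30*B) (g(B) = 1/(B*(-30) + 10) = 1/(-30*B + 10) = 1/(10 - 30*B))
(-376632 + 466061)/(-365597 + (g(r(1, 7)) - 1*(-219813))) = (-376632 + 466061)/(-365597 + (-1/(-10 + 30*(-27 + 9*7)) - 1*(-219813))) = 89429/(-365597 + (-1/(-10 + 30*(-27 + 63)) + 219813)) = 89429/(-365597 + (-1/(-10 + 30*36) + 219813)) = 89429/(-365597 + (-1/(-10 + 1080) + 219813)) = 89429/(-365597 + (-1/1070 + 219813)) = 89429/(-365597 + 235199909/1070) = 89429/(-155988881/1070) = 89429*(-1070/155988881) = -95689030/155988881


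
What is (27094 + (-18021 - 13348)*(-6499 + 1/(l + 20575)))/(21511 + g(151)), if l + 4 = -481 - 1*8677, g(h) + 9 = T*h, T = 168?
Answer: 1163522379278/267463655 ≈ 4350.2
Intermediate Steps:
g(h) = -9 + 168*h
l = -9162 (l = -4 + (-481 - 1*8677) = -4 + (-481 - 8677) = -4 - 9158 = -9162)
(27094 + (-18021 - 13348)*(-6499 + 1/(l + 20575)))/(21511 + g(151)) = (27094 + (-18021 - 13348)*(-6499 + 1/(-9162 + 20575)))/(21511 + (-9 + 168*151)) = (27094 - 31369*(-6499 + 1/11413))/(21511 + (-9 + 25368)) = (27094 - 31369*(-6499 + 1/11413))/(21511 + 25359) = (27094 - 31369*(-74173086/11413))/46870 = (27094 + 2326735534734/11413)*(1/46870) = (2327044758556/11413)*(1/46870) = 1163522379278/267463655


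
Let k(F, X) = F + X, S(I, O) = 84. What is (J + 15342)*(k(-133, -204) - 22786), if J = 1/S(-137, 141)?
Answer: -29799280667/84 ≈ -3.5475e+8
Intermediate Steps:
J = 1/84 ≈ 0.011905
(J + 15342)*(k(-133, -204) - 22786) = (1/84 + 15342)*((-133 - 204) - 22786) = 1288729*(-337 - 22786)/84 = (1288729/84)*(-23123) = -29799280667/84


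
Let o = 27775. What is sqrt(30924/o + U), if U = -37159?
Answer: I*sqrt(1146618994411)/5555 ≈ 192.76*I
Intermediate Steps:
sqrt(30924/o + U) = sqrt(30924/27775 - 37159) = sqrt(-1032060301/27775) = I*sqrt(1146618994411)/5555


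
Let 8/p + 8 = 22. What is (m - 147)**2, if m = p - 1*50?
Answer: 1890625/49 ≈ 38584.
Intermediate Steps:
p = 4/7 (p = 8/(-8 + 22) = 8/14 = 8*(1/14) = 4/7 ≈ 0.57143)
m = -346/7 (m = 4/7 - 1*50 = 4/7 - 50 = -346/7 ≈ -49.429)
(m - 147)**2 = (-346/7 - 147)**2 = (-1375/7)**2 = 1890625/49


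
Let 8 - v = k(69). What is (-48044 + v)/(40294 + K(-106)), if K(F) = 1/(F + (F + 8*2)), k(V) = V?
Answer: -3142860/2632541 ≈ -1.1938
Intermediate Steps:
v = -61 (v = 8 - 1*69 = 8 - 69 = -61)
K(F) = 1/(16 + 2*F) (K(F) = 1/(F + (F + 16)) = 1/(F + (16 + F)) = 1/(16 + 2*F))
(-48044 + v)/(40294 + K(-106)) = (-48044 - 61)/(40294 + 1/(2*(8 - 106))) = -48105/(40294 + (½)/(-98)) = -48105/(40294 + (½)*(-1/98)) = -48105/(40294 - 1/196) = -48105/7897623/196 = -48105*196/7897623 = -3142860/2632541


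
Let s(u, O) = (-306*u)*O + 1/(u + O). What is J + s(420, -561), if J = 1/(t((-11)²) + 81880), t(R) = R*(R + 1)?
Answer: 327489473559113/4542174 ≈ 7.2100e+7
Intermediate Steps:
t(R) = R*(1 + R)
J = 1/96642 (J = 1/((-11)²*(1 + (-11)²) + 81880) = 1/(121*(1 + 121) + 81880) = 1/(121*122 + 81880) = 1/(14762 + 81880) = 1/96642 ≈ 1.0347e-5)
s(u, O) = 1/(O + u) - 306*O*u (s(u, O) = -306*O*u + 1/(O + u) = 1/(O + u) - 306*O*u)
J + s(420, -561) = 1/96642 + (1 - 306*(-561)*420² - 306*420*(-561)²)/(-561 + 420) = 1/96642 + (1 - 306*(-561)*176400 - 306*420*314721)/(-141) = 1/96642 - (1 + 30281882400 - 40447942920)/141 = 1/96642 - 1/141*(-10166060519) = 1/96642 + 10166060519/141 = 327489473559113/4542174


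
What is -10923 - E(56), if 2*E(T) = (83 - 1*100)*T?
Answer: -10447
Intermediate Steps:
E(T) = -17*T/2 (E(T) = ((83 - 1*100)*T)/2 = ((83 - 100)*T)/2 = (-17*T)/2 = -17*T/2)
-10923 - E(56) = -10923 - (-17)*56/2 = -10923 - 1*(-476) = -10923 + 476 = -10447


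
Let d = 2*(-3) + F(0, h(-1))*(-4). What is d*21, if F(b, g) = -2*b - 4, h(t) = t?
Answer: 210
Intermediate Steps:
F(b, g) = -4 - 2*b
d = 10 (d = 2*(-3) + (-4 - 2*0)*(-4) = -6 + (-4 + 0)*(-4) = -6 - 4*(-4) = -6 + 16 = 10)
d*21 = 10*21 = 210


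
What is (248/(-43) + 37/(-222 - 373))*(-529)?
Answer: 78900879/25585 ≈ 3083.9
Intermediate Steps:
(248/(-43) + 37/(-222 - 373))*(-529) = (248*(-1/43) + 37/(-595))*(-529) = (-248/43 + 37*(-1/595))*(-529) = (-248/43 - 37/595)*(-529) = -149151/25585*(-529) = 78900879/25585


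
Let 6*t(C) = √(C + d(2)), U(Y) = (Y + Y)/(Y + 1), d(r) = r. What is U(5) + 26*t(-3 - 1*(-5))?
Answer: 31/3 ≈ 10.333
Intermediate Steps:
U(Y) = 2*Y/(1 + Y) (U(Y) = (2*Y)/(1 + Y) = 2*Y/(1 + Y))
t(C) = √(2 + C)/6 (t(C) = √(C + 2)/6 = √(2 + C)/6)
U(5) + 26*t(-3 - 1*(-5)) = 2*5/(1 + 5) + 26*(√(2 + (-3 - 1*(-5)))/6) = 2*5/6 + 26*(√(2 + (-3 + 5))/6) = 2*5*(⅙) + 26*(√(2 + 2)/6) = 5/3 + 26*(√4/6) = 5/3 + 26*((⅙)*2) = 5/3 + 26*(⅓) = 5/3 + 26/3 = 31/3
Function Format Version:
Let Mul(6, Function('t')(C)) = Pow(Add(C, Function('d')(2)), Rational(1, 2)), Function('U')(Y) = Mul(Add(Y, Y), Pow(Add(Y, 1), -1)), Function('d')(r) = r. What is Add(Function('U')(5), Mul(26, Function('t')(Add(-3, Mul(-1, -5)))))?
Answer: Rational(31, 3) ≈ 10.333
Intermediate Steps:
Function('U')(Y) = Mul(2, Y, Pow(Add(1, Y), -1)) (Function('U')(Y) = Mul(Mul(2, Y), Pow(Add(1, Y), -1)) = Mul(2, Y, Pow(Add(1, Y), -1)))
Function('t')(C) = Mul(Rational(1, 6), Pow(Add(2, C), Rational(1, 2))) (Function('t')(C) = Mul(Rational(1, 6), Pow(Add(C, 2), Rational(1, 2))) = Mul(Rational(1, 6), Pow(Add(2, C), Rational(1, 2))))
Add(Function('U')(5), Mul(26, Function('t')(Add(-3, Mul(-1, -5))))) = Add(Mul(2, 5, Pow(Add(1, 5), -1)), Mul(26, Mul(Rational(1, 6), Pow(Add(2, Add(-3, Mul(-1, -5))), Rational(1, 2))))) = Add(Mul(2, 5, Pow(6, -1)), Mul(26, Mul(Rational(1, 6), Pow(Add(2, Add(-3, 5)), Rational(1, 2))))) = Add(Mul(2, 5, Rational(1, 6)), Mul(26, Mul(Rational(1, 6), Pow(Add(2, 2), Rational(1, 2))))) = Add(Rational(5, 3), Mul(26, Mul(Rational(1, 6), Pow(4, Rational(1, 2))))) = Add(Rational(5, 3), Mul(26, Mul(Rational(1, 6), 2))) = Add(Rational(5, 3), Mul(26, Rational(1, 3))) = Add(Rational(5, 3), Rational(26, 3)) = Rational(31, 3)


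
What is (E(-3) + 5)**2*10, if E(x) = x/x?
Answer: 360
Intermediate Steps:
E(x) = 1
(E(-3) + 5)**2*10 = (1 + 5)**2*10 = 6**2*10 = 36*10 = 360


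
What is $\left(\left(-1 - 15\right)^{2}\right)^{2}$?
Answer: $65536$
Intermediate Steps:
$\left(\left(-1 - 15\right)^{2}\right)^{2} = \left(\left(-16\right)^{2}\right)^{2} = 256^{2} = 65536$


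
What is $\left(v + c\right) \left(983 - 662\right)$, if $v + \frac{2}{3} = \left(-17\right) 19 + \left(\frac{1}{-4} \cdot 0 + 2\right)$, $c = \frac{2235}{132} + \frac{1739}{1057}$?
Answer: $- \frac{4524845639}{46508} \approx -97292.0$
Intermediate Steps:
$c = \frac{863981}{46508}$ ($c = 2235 \cdot \frac{1}{132} + 1739 \cdot \frac{1}{1057} = \frac{745}{44} + \frac{1739}{1057} = \frac{863981}{46508} \approx 18.577$)
$v = - \frac{965}{3}$ ($v = - \frac{2}{3} - \left(321 - \frac{1}{-4} \cdot 0\right) = - \frac{2}{3} + \left(-323 + \left(\left(- \frac{1}{4}\right) 0 + 2\right)\right) = - \frac{2}{3} + \left(-323 + \left(0 + 2\right)\right) = - \frac{2}{3} + \left(-323 + 2\right) = - \frac{2}{3} - 321 = - \frac{965}{3} \approx -321.67$)
$\left(v + c\right) \left(983 - 662\right) = \left(- \frac{965}{3} + \frac{863981}{46508}\right) \left(983 - 662\right) = \left(- \frac{42288277}{139524}\right) 321 = - \frac{4524845639}{46508}$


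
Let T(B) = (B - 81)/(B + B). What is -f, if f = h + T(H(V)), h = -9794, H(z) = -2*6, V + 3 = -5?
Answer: 78321/8 ≈ 9790.1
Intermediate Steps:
V = -8 (V = -3 - 5 = -8)
H(z) = -12
T(B) = (-81 + B)/(2*B) (T(B) = (-81 + B)/((2*B)) = (-81 + B)*(1/(2*B)) = (-81 + B)/(2*B))
f = -78321/8 (f = -9794 + (½)*(-81 - 12)/(-12) = -9794 + (½)*(-1/12)*(-93) = -9794 + 31/8 = -78321/8 ≈ -9790.1)
-f = -1*(-78321/8) = 78321/8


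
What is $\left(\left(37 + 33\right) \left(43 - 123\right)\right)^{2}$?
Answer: $31360000$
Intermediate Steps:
$\left(\left(37 + 33\right) \left(43 - 123\right)\right)^{2} = \left(70 \left(-80\right)\right)^{2} = \left(-5600\right)^{2} = 31360000$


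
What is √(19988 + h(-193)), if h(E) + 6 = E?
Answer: √19789 ≈ 140.67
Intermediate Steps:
h(E) = -6 + E
√(19988 + h(-193)) = √(19988 + (-6 - 193)) = √(19988 - 199) = √19789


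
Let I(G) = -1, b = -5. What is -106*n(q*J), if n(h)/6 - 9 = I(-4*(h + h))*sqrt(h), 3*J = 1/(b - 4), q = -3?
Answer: -5512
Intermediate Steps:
J = -1/27 (J = 1/(3*(-5 - 4)) = (1/3)/(-9) = (1/3)*(-1/9) = -1/27 ≈ -0.037037)
n(h) = 54 - 6*sqrt(h) (n(h) = 54 + 6*(-sqrt(h)) = 54 - 6*sqrt(h))
-106*n(q*J) = -106*(54 - 6*sqrt(-3*(-1/27))) = -106*(54 - 6*sqrt(1/9)) = -106*(54 - 6*1/3) = -106*(54 - 2) = -106*52 = -5512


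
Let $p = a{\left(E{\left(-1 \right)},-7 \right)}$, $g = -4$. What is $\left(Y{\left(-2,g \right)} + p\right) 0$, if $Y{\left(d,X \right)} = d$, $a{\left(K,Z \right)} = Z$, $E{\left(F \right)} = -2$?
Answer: $0$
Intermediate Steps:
$p = -7$
$\left(Y{\left(-2,g \right)} + p\right) 0 = \left(-2 - 7\right) 0 = \left(-9\right) 0 = 0$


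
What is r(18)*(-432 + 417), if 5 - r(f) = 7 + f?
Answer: 300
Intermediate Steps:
r(f) = -2 - f (r(f) = 5 - (7 + f) = 5 + (-7 - f) = -2 - f)
r(18)*(-432 + 417) = (-2 - 1*18)*(-432 + 417) = (-2 - 18)*(-15) = -20*(-15) = 300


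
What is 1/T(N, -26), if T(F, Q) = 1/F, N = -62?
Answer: -62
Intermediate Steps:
1/T(N, -26) = 1/(1/(-62)) = 1/(-1/62) = -62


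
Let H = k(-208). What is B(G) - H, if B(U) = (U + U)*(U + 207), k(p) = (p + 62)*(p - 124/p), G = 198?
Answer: 3382575/26 ≈ 1.3010e+5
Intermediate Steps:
k(p) = (62 + p)*(p - 124/p)
B(U) = 2*U*(207 + U) (B(U) = (2*U)*(207 + U) = 2*U*(207 + U))
H = 787305/26 (H = -124 + (-208)² - 7688/(-208) + 62*(-208) = -124 + 43264 - 7688*(-1/208) - 12896 = -124 + 43264 + 961/26 - 12896 = 787305/26 ≈ 30281.)
B(G) - H = 2*198*(207 + 198) - 1*787305/26 = 2*198*405 - 787305/26 = 160380 - 787305/26 = 3382575/26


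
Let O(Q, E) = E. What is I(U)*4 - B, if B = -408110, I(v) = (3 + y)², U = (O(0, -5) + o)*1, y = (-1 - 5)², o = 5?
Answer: 414194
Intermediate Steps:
y = 36 (y = (-6)² = 36)
U = 0 (U = (-5 + 5)*1 = 0*1 = 0)
I(v) = 1521 (I(v) = (3 + 36)² = 39² = 1521)
I(U)*4 - B = 1521*4 - 1*(-408110) = 6084 + 408110 = 414194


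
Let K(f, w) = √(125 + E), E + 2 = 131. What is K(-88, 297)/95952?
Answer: √254/95952 ≈ 0.00016610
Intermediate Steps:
E = 129 (E = -2 + 131 = 129)
K(f, w) = √254 (K(f, w) = √(125 + 129) = √254)
K(-88, 297)/95952 = √254/95952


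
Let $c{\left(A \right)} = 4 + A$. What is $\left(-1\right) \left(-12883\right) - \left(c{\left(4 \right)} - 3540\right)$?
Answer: $16415$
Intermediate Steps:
$\left(-1\right) \left(-12883\right) - \left(c{\left(4 \right)} - 3540\right) = \left(-1\right) \left(-12883\right) - \left(\left(4 + 4\right) - 3540\right) = 12883 - \left(8 - 3540\right) = 12883 - -3532 = 12883 + 3532 = 16415$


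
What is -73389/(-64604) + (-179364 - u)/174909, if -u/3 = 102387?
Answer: 7030864663/3766607012 ≈ 1.8666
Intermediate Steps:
u = -307161 (u = -3*102387 = -307161)
-73389/(-64604) + (-179364 - u)/174909 = -73389/(-64604) + (-179364 - 1*(-307161))/174909 = -73389*(-1/64604) + (-179364 + 307161)*(1/174909) = 73389/64604 + 127797*(1/174909) = 73389/64604 + 42599/58303 = 7030864663/3766607012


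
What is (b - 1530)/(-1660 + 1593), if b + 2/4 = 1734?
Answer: -407/134 ≈ -3.0373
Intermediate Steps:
b = 3467/2 (b = -1/2 + 1734 = 3467/2 ≈ 1733.5)
(b - 1530)/(-1660 + 1593) = (3467/2 - 1530)/(-1660 + 1593) = (407/2)/(-67) = (407/2)*(-1/67) = -407/134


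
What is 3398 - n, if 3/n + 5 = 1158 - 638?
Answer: 1749967/515 ≈ 3398.0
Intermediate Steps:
n = 3/515 (n = 3/(-5 + (1158 - 638)) = 3/(-5 + 520) = 3/515 ≈ 0.0058252)
3398 - n = 3398 - 1*3/515 = 3398 - 3/515 = 1749967/515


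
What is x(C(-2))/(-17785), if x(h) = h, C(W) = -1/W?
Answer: -1/35570 ≈ -2.8114e-5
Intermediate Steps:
x(C(-2))/(-17785) = -1/(-2)/(-17785) = -1*(-½)*(-1/17785) = (½)*(-1/17785) = -1/35570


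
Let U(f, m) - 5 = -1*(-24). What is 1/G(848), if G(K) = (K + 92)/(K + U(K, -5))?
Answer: 877/940 ≈ 0.93298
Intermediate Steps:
U(f, m) = 29 (U(f, m) = 5 - 1*(-24) = 5 + 24 = 29)
G(K) = (92 + K)/(29 + K) (G(K) = (K + 92)/(K + 29) = (92 + K)/(29 + K))
1/G(848) = 1/((92 + 848)/(29 + 848)) = 1/(940/877) = 877/940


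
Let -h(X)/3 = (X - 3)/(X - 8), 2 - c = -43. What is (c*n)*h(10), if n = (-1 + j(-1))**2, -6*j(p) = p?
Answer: -2625/8 ≈ -328.13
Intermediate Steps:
c = 45 (c = 2 - 1*(-43) = 2 + 43 = 45)
j(p) = -p/6
h(X) = -3*(-3 + X)/(-8 + X) (h(X) = -3*(X - 3)/(X - 8) = -3*(-3 + X)/(-8 + X))
n = 25/36 (n = (-1 - 1/6*(-1))**2 = (-1 + 1/6)**2 = (-5/6)**2 = 25/36 ≈ 0.69444)
(c*n)*h(10) = (45*(25/36))*(3*(3 - 1*10)/(-8 + 10)) = 125*(3*(3 - 10)/2)/4 = 125*(3*(1/2)*(-7))/4 = (125/4)*(-21/2) = -2625/8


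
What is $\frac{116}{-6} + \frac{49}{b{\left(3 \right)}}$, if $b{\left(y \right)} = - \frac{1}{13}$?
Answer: $- \frac{1969}{3} \approx -656.33$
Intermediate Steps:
$b{\left(y \right)} = - \frac{1}{13}$ ($b{\left(y \right)} = \left(-1\right) \frac{1}{13} = - \frac{1}{13}$)
$\frac{116}{-6} + \frac{49}{b{\left(3 \right)}} = \frac{116}{-6} + \frac{49}{- \frac{1}{13}} = 116 \left(- \frac{1}{6}\right) + 49 \left(-13\right) = - \frac{58}{3} - 637 = - \frac{1969}{3}$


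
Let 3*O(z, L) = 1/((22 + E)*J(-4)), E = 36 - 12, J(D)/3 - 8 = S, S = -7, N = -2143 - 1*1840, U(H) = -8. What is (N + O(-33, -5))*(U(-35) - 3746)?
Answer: 3095099797/207 ≈ 1.4952e+7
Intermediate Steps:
N = -3983 (N = -2143 - 1840 = -3983)
J(D) = 3 (J(D) = 24 + 3*(-7) = 24 - 21 = 3)
E = 24
O(z, L) = 1/414 (O(z, L) = (1/((22 + 24)*3))/3 = ((⅓)/46)/3 = ((1/46)*(⅓))/3 = (⅓)*(1/138) = 1/414)
(N + O(-33, -5))*(U(-35) - 3746) = (-3983 + 1/414)*(-8 - 3746) = -1648961/414*(-3754) = 3095099797/207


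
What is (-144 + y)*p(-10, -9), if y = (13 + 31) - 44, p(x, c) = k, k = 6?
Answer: -864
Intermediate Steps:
p(x, c) = 6
y = 0 (y = 44 - 44 = 0)
(-144 + y)*p(-10, -9) = (-144 + 0)*6 = -144*6 = -864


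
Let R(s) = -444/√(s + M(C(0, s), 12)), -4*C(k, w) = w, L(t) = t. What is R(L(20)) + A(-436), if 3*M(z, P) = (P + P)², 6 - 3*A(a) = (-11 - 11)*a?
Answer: -9586/3 - 222*√53/53 ≈ -3225.8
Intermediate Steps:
A(a) = 2 + 22*a/3 (A(a) = 2 - (-11 - 11)*a/3 = 2 - (-22)*a/3 = 2 + 22*a/3)
C(k, w) = -w/4
M(z, P) = 4*P²/3 (M(z, P) = (P + P)²/3 = (2*P)²/3 = (4*P²)/3 = 4*P²/3)
R(s) = -444/√(192 + s) (R(s) = -444/√(s + (4/3)*12²) = -444/√(s + (4/3)*144) = -444/√(s + 192) = -444/√(192 + s))
R(L(20)) + A(-436) = -444/√(192 + 20) + (2 + (22/3)*(-436)) = -222*√53/53 + (2 - 9592/3) = -222*√53/53 - 9586/3 = -9586/3 - 222*√53/53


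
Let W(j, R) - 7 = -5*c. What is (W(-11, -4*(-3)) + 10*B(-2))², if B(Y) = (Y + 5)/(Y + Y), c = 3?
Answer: 961/4 ≈ 240.25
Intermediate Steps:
B(Y) = (5 + Y)/(2*Y) (B(Y) = (5 + Y)/((2*Y)) = (5 + Y)*(1/(2*Y)) = (5 + Y)/(2*Y))
W(j, R) = -8 (W(j, R) = 7 - 5*3 = 7 - 15 = -8)
(W(-11, -4*(-3)) + 10*B(-2))² = (-8 + 10*((½)*(5 - 2)/(-2)))² = (-8 + 10*((½)*(-½)*3))² = (-8 + 10*(-¾))² = (-8 - 15/2)² = (-31/2)² = 961/4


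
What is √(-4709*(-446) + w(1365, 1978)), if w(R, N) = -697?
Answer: √2099517 ≈ 1449.0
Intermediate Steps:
√(-4709*(-446) + w(1365, 1978)) = √(-4709*(-446) - 697) = √(2100214 - 697) = √2099517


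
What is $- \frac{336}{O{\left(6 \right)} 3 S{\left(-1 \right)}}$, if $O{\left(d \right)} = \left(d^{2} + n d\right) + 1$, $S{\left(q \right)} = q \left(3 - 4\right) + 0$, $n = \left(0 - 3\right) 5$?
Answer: $\frac{112}{53} \approx 2.1132$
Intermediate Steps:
$n = -15$ ($n = \left(-3\right) 5 = -15$)
$S{\left(q \right)} = - q$ ($S{\left(q \right)} = q \left(-1\right) + 0 = - q + 0 = - q$)
$O{\left(d \right)} = 1 + d^{2} - 15 d$ ($O{\left(d \right)} = \left(d^{2} - 15 d\right) + 1 = 1 + d^{2} - 15 d$)
$- \frac{336}{O{\left(6 \right)} 3 S{\left(-1 \right)}} = - \frac{336}{\left(1 + 6^{2} - 90\right) 3 \left(\left(-1\right) \left(-1\right)\right)} = - \frac{336}{\left(1 + 36 - 90\right) 3 \cdot 1} = - \frac{336}{\left(-53\right) 3 \cdot 1} = - \frac{336}{\left(-159\right) 1} = - \frac{336}{-159} = \left(-336\right) \left(- \frac{1}{159}\right) = \frac{112}{53}$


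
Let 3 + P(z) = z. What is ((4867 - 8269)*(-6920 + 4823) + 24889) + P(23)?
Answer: 7158903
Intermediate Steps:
P(z) = -3 + z
((4867 - 8269)*(-6920 + 4823) + 24889) + P(23) = ((4867 - 8269)*(-6920 + 4823) + 24889) + (-3 + 23) = (-3402*(-2097) + 24889) + 20 = (7133994 + 24889) + 20 = 7158883 + 20 = 7158903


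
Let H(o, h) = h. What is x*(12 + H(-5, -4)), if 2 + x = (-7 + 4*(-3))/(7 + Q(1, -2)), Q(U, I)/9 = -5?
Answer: -12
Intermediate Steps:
Q(U, I) = -45 (Q(U, I) = 9*(-5) = -45)
x = -3/2 (x = -2 + (-7 + 4*(-3))/(7 - 45) = -2 + (-7 - 12)/(-38) = -2 - 19*(-1/38) = -2 + ½ = -3/2 ≈ -1.5000)
x*(12 + H(-5, -4)) = -3*(12 - 4)/2 = -3/2*8 = -12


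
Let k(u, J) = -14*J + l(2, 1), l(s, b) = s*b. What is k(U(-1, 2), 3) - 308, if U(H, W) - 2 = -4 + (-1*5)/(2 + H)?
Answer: -348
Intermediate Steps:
l(s, b) = b*s
U(H, W) = -2 - 5/(2 + H) (U(H, W) = 2 + (-4 + (-1*5)/(2 + H)) = 2 + (-4 - 5/(2 + H)) = -2 - 5/(2 + H))
k(u, J) = 2 - 14*J (k(u, J) = -14*J + 1*2 = -14*J + 2 = 2 - 14*J)
k(U(-1, 2), 3) - 308 = (2 - 14*3) - 308 = (2 - 42) - 308 = -40 - 308 = -348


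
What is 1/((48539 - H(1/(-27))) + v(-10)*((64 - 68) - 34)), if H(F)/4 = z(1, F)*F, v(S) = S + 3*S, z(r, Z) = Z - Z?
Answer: 1/50059 ≈ 1.9976e-5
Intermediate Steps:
z(r, Z) = 0
v(S) = 4*S
H(F) = 0 (H(F) = 4*(0*F) = 4*0 = 0)
1/((48539 - H(1/(-27))) + v(-10)*((64 - 68) - 34)) = 1/((48539 - 1*0) + (4*(-10))*((64 - 68) - 34)) = 1/((48539 + 0) - 40*(-4 - 34)) = 1/(48539 - 40*(-38)) = 1/(48539 + 1520) = 1/50059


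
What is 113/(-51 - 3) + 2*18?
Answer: 1831/54 ≈ 33.907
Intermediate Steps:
113/(-51 - 3) + 2*18 = 113/(-54) + 36 = 113*(-1/54) + 36 = -113/54 + 36 = 1831/54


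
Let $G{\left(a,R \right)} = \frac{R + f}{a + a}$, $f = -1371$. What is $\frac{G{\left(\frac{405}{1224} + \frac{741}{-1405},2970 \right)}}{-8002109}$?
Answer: $\frac{50922820}{100162398353} \approx 0.0005084$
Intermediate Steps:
$G{\left(a,R \right)} = \frac{-1371 + R}{2 a}$ ($G{\left(a,R \right)} = \frac{R - 1371}{a + a} = \frac{-1371 + R}{2 a}$)
$\frac{G{\left(\frac{405}{1224} + \frac{741}{-1405},2970 \right)}}{-8002109} = \frac{\frac{1}{2} \frac{1}{\frac{405}{1224} + \frac{741}{-1405}} \left(-1371 + 2970\right)}{-8002109} = \frac{1}{2} \frac{1}{405 \cdot \frac{1}{1224} + 741 \left(- \frac{1}{1405}\right)} 1599 \left(- \frac{1}{8002109}\right) = \frac{1}{2} \frac{1}{\frac{45}{136} - \frac{741}{1405}} \cdot 1599 \left(- \frac{1}{8002109}\right) = \frac{1}{2} \frac{1}{- \frac{37551}{191080}} \cdot 1599 \left(- \frac{1}{8002109}\right) = \frac{1}{2} \left(- \frac{191080}{37551}\right) 1599 \left(- \frac{1}{8002109}\right) = \left(- \frac{50922820}{12517}\right) \left(- \frac{1}{8002109}\right) = \frac{50922820}{100162398353}$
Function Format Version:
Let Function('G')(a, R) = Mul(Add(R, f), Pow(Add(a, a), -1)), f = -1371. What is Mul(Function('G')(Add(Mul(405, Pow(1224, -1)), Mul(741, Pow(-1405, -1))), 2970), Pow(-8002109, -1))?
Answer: Rational(50922820, 100162398353) ≈ 0.00050840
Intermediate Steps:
Function('G')(a, R) = Mul(Rational(1, 2), Pow(a, -1), Add(-1371, R)) (Function('G')(a, R) = Mul(Add(R, -1371), Pow(Add(a, a), -1)) = Mul(Add(-1371, R), Pow(Mul(2, a), -1)) = Mul(Add(-1371, R), Mul(Rational(1, 2), Pow(a, -1))) = Mul(Rational(1, 2), Pow(a, -1), Add(-1371, R)))
Mul(Function('G')(Add(Mul(405, Pow(1224, -1)), Mul(741, Pow(-1405, -1))), 2970), Pow(-8002109, -1)) = Mul(Mul(Rational(1, 2), Pow(Add(Mul(405, Pow(1224, -1)), Mul(741, Pow(-1405, -1))), -1), Add(-1371, 2970)), Pow(-8002109, -1)) = Mul(Mul(Rational(1, 2), Pow(Add(Mul(405, Rational(1, 1224)), Mul(741, Rational(-1, 1405))), -1), 1599), Rational(-1, 8002109)) = Mul(Mul(Rational(1, 2), Pow(Add(Rational(45, 136), Rational(-741, 1405)), -1), 1599), Rational(-1, 8002109)) = Mul(Mul(Rational(1, 2), Pow(Rational(-37551, 191080), -1), 1599), Rational(-1, 8002109)) = Mul(Mul(Rational(1, 2), Rational(-191080, 37551), 1599), Rational(-1, 8002109)) = Mul(Rational(-50922820, 12517), Rational(-1, 8002109)) = Rational(50922820, 100162398353)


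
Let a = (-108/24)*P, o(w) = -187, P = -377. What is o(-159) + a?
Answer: 3019/2 ≈ 1509.5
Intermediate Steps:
a = 3393/2 (a = -108/24*(-377) = -108*1/24*(-377) = -9/2*(-377) = 3393/2 ≈ 1696.5)
o(-159) + a = -187 + 3393/2 = 3019/2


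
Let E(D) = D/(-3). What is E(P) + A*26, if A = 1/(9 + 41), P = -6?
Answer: 63/25 ≈ 2.5200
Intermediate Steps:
A = 1/50 ≈ 0.020000
E(D) = -D/3 (E(D) = D*(-⅓) = -D/3)
E(P) + A*26 = -⅓*(-6) + (1/50)*26 = 2 + 13/25 = 63/25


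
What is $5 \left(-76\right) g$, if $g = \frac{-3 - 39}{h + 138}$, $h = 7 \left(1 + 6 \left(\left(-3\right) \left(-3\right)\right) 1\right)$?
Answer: $\frac{15960}{523} \approx 30.516$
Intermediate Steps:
$h = 385$ ($h = 7 \left(1 + 6 \cdot 9 \cdot 1\right) = 7 \left(1 + 54 \cdot 1\right) = 7 \left(1 + 54\right) = 7 \cdot 55 = 385$)
$g = - \frac{42}{523}$ ($g = \frac{-3 - 39}{385 + 138} = - \frac{42}{523} \approx -0.080306$)
$5 \left(-76\right) g = 5 \left(-76\right) \left(- \frac{42}{523}\right) = \left(-380\right) \left(- \frac{42}{523}\right) = \frac{15960}{523}$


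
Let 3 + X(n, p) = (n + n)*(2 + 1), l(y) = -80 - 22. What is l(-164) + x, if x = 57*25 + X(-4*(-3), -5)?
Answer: 1392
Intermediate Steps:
l(y) = -102
X(n, p) = -3 + 6*n (X(n, p) = -3 + (n + n)*(2 + 1) = -3 + (2*n)*3 = -3 + 6*n)
x = 1494 (x = 57*25 + (-3 + 6*(-4*(-3))) = 1425 + (-3 + 6*12) = 1425 + (-3 + 72) = 1425 + 69 = 1494)
l(-164) + x = -102 + 1494 = 1392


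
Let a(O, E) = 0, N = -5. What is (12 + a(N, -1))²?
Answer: 144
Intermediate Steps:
(12 + a(N, -1))² = (12 + 0)² = 12² = 144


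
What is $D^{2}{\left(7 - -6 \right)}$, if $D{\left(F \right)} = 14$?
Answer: $196$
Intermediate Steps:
$D^{2}{\left(7 - -6 \right)} = 14^{2} = 196$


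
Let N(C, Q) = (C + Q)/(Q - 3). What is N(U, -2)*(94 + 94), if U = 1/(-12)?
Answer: 235/3 ≈ 78.333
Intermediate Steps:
U = -1/12 ≈ -0.083333
N(C, Q) = (C + Q)/(-3 + Q)
N(U, -2)*(94 + 94) = ((-1/12 - 2)/(-3 - 2))*(94 + 94) = (-25/12/(-5))*188 = -⅕*(-25/12)*188 = (5/12)*188 = 235/3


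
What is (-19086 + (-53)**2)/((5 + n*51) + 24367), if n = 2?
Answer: -16277/24474 ≈ -0.66507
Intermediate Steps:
(-19086 + (-53)**2)/((5 + n*51) + 24367) = (-19086 + (-53)**2)/((5 + 2*51) + 24367) = (-19086 + 2809)/((5 + 102) + 24367) = -16277/(107 + 24367) = -16277/24474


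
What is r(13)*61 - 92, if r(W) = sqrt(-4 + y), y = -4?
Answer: -92 + 122*I*sqrt(2) ≈ -92.0 + 172.53*I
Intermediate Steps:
r(W) = 2*I*sqrt(2) (r(W) = sqrt(-4 - 4) = sqrt(-8) = 2*I*sqrt(2))
r(13)*61 - 92 = (2*I*sqrt(2))*61 - 92 = 122*I*sqrt(2) - 92 = -92 + 122*I*sqrt(2)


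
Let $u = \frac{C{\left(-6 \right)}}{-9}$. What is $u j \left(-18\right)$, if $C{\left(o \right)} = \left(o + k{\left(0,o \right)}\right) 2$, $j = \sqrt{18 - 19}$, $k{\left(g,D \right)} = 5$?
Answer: $- 4 i \approx - 4.0 i$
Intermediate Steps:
$j = i$ ($j = \sqrt{-1} = i \approx 1.0 i$)
$C{\left(o \right)} = 10 + 2 o$ ($C{\left(o \right)} = \left(o + 5\right) 2 = \left(5 + o\right) 2 = 10 + 2 o$)
$u = \frac{2}{9}$ ($u = \frac{10 + 2 \left(-6\right)}{-9} = \left(10 - 12\right) \left(- \frac{1}{9}\right) = \left(-2\right) \left(- \frac{1}{9}\right) = \frac{2}{9} \approx 0.22222$)
$u j \left(-18\right) = \frac{2 i}{9} \left(-18\right) = - 4 i$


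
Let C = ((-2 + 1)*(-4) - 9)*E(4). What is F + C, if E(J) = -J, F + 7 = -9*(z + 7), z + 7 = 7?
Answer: -50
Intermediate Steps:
z = 0 (z = -7 + 7 = 0)
F = -70 (F = -7 - 9*(0 + 7) = -7 - 9*7 = -7 - 63 = -70)
C = 20 (C = ((-2 + 1)*(-4) - 9)*(-1*4) = (-1*(-4) - 9)*(-4) = (4 - 9)*(-4) = -5*(-4) = 20)
F + C = -70 + 20 = -50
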